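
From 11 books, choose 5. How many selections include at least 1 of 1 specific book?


Complement: C(11,5) - C(10,5) = 462 - 252 = 210

210


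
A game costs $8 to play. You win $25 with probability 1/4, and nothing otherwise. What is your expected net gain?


E[gain] = (25-8)×1/4 + (-8)×3/4
= 17/4 - 6 = -7/4

Expected net gain = $-7/4 ≈ $-1.75


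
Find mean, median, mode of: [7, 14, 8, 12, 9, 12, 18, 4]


Sorted: [4, 7, 8, 9, 12, 12, 14, 18]
Mean = 84/8 = 21/2
Median = 21/2
Freq: {7: 1, 14: 1, 8: 1, 12: 2, 9: 1, 18: 1, 4: 1}
Mode: [12]

Mean=21/2, Median=21/2, Mode=12


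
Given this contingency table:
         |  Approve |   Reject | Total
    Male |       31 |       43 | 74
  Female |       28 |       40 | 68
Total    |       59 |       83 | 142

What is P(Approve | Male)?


P(Approve | Male) = 31/(31+43) = 31/74

P(Approve|Male) = 31/74 ≈ 41.89%


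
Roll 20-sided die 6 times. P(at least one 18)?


P(no 18)^6 = (19/20)^6 = 47045881/64000000
P(≥1) = 1 - 47045881/64000000 = 16954119/64000000

P = 16954119/64000000 ≈ 26.49%


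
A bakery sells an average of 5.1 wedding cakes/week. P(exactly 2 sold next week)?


Poisson(λ=5.1): P(X=2) = e^(-λ)×λ^k/k!
= e^(-5.1) × 5.1^2 / 2!
≈ 0.006096746566 × 26.01 / 2 ≈ 0.079288

P(X=2) ≈ 0.079288 ≈ 7.93%


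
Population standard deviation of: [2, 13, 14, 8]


Mean = 37/4
  (2-37/4)²=841/16
  (13-37/4)²=225/16
  (14-37/4)²=361/16
  (8-37/4)²=25/16
Σ(x-μ)² = 363/4
σ² = (363/4)/4 = 363/16

σ = √(363/16) ≈ 4.7631


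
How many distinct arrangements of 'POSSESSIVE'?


Letters: 10, freq: {'P': 1, 'O': 1, 'S': 4, 'E': 2, 'I': 1, 'V': 1}
10!/(1!×1!×4!×2!×1!×1!) = 3628800/48 = 75600

75600


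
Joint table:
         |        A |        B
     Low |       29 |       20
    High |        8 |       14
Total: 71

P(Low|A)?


P(Low|A) = 29/(29+8) = 29/37

P = 29/37 ≈ 78.38%


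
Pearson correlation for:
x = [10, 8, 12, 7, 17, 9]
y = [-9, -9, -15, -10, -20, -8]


n=6, Σx=63, Σy=-71, Σxy=-824, Σx²=727, Σy²=951
r = (6×(-824) - 63×(-71))/√((6×727 - 63²)(6×951 - (-71)²))
= -471/√(393×665) = -471/√261345 ≈ -471/511.2191 ≈ -0.9213

r ≈ -0.9213


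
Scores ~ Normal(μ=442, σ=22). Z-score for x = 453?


z = (x - μ)/σ = (453 - 442)/22 = 0.5

z = 0.5


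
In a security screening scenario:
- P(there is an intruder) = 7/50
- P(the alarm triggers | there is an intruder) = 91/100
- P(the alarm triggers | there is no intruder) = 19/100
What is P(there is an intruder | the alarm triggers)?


Using Bayes' theorem:
P(A|B) = P(B|A)·P(A) / P(B)

P(the alarm triggers) = 91/100 × 7/50 + 19/100 × 43/50
= 637/5000 + 817/5000 = 727/2500

P(there is an intruder|the alarm triggers) = (637/5000) / (727/2500) = 637/1454

P(there is an intruder|the alarm triggers) = 637/1454 ≈ 43.81%


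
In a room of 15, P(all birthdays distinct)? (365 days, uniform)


P(all different) = Π(365-i)/365 for i=0..14
= (365/365)×(364/365)×...×(351/365)
= 0.747099

P ≈ 0.7471 ≈ 74.71%


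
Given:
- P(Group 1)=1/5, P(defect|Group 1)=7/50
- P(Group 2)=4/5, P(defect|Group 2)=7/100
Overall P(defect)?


P(B) = Σ P(B|Aᵢ)×P(Aᵢ)
  7/50×1/5 = 7/250
  7/100×4/5 = 7/125
Sum = 21/250

P(defect) = 21/250 ≈ 8.40%


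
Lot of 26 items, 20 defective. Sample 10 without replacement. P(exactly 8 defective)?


Hypergeometric: C(20,8)×C(6,2)/C(26,10)
= 125970×15/5311735 = 90/253

P(X=8) = 90/253 ≈ 35.57%


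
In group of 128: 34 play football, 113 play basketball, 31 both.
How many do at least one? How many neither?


|A∪B| = 34+113-31 = 116
Neither = 128-116 = 12

At least one: 116; Neither: 12


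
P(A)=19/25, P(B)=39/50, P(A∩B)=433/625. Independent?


P(A)×P(B) = 741/1250
P(A∩B) = 433/625
Not equal → NOT independent

No, not independent


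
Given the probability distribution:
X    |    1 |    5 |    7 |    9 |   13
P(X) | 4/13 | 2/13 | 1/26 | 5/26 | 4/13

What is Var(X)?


E[X] = 92/13
E[X²] = 957/13
Var(X) = E[X²] - (E[X])² = 957/13 - 8464/169 = 3977/169

Var(X) = 3977/169 ≈ 23.5325


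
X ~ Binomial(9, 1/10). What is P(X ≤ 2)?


P(X ≤ 2) = Σ P(X=i) for i=0..2
P(X=0) = 387420489/1000000000
P(X=1) = 387420489/1000000000
P(X=2) = 43046721/250000000
Sum = 473513931/500000000

P(X ≤ 2) = 473513931/500000000 ≈ 94.70%


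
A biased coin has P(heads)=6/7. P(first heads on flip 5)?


Geometric: P(X=5) = (1-p)^(k-1)×p = (1/7)^4×6/7 = 6/16807

P(X=5) = 6/16807 ≈ 0.04%


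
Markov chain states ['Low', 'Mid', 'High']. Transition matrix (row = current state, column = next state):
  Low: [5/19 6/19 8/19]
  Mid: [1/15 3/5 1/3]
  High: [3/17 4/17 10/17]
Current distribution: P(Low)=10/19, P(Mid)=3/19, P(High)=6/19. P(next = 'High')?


P(next=High) = Σᵢ P(now=i)×P(i→High)
= 10/19×8/19 + 3/19×1/3 + 6/19×10/17
= 80/361 + 1/19 + 60/323 = 2823/6137

P = 2823/6137 ≈ 0.4600


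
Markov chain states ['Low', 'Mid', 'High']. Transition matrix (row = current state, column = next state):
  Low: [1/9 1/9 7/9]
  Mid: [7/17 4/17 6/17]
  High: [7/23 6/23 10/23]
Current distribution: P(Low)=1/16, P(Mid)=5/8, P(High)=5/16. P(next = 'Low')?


P(next=Low) = Σᵢ P(now=i)×P(i→Low)
= 1/16×1/9 + 5/8×7/17 + 5/16×7/23
= 1/144 + 35/136 + 35/368 = 5059/14076

P = 5059/14076 ≈ 0.3594


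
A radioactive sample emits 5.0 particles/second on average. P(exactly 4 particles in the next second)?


Poisson(λ=5.0): P(X=4) = e^(-λ)×λ^k/k!
= e^(-5.0) × 5.0^4 / 4!
≈ 0.006737946999 × 625 / 24 ≈ 0.175467

P(X=4) ≈ 0.175467 ≈ 17.55%


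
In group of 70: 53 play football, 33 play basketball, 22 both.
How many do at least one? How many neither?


|A∪B| = 53+33-22 = 64
Neither = 70-64 = 6

At least one: 64; Neither: 6


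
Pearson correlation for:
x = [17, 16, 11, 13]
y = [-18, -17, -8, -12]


n=4, Σx=57, Σy=-55, Σxy=-822, Σx²=835, Σy²=821
r = (4×(-822) - 57×(-55))/√((4×835 - 57²)(4×821 - (-55)²))
= -153/√(91×259) = -153/√23569 ≈ -153/153.5220 ≈ -0.9966

r ≈ -0.9966


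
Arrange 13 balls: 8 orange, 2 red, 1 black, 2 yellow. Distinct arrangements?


13!/(8!×2!×1!×2!) = 38610

38610


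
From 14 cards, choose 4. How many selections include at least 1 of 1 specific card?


Complement: C(14,4) - C(13,4) = 1001 - 715 = 286

286


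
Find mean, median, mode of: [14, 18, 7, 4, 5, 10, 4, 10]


Sorted: [4, 4, 5, 7, 10, 10, 14, 18]
Mean = 72/8 = 9
Median = 17/2
Freq: {14: 1, 18: 1, 7: 1, 4: 2, 5: 1, 10: 2}
Mode: [4, 10]

Mean=9, Median=17/2, Mode=[4, 10]


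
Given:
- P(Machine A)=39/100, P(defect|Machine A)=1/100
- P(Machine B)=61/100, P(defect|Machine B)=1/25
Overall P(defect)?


P(B) = Σ P(B|Aᵢ)×P(Aᵢ)
  1/100×39/100 = 39/10000
  1/25×61/100 = 61/2500
Sum = 283/10000

P(defect) = 283/10000 ≈ 2.83%


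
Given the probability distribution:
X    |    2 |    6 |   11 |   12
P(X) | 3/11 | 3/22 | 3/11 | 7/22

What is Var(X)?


E[X] = 90/11
E[X²] = 933/11
Var(X) = E[X²] - (E[X])² = 933/11 - 8100/121 = 2163/121

Var(X) = 2163/121 ≈ 17.8760


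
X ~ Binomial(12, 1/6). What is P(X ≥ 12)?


P(X ≥ 12) = Σ P(X=i) for i=12..12
P(X=12) = 1/2176782336
Sum = 1/2176782336

P(X ≥ 12) = 1/2176782336 ≈ 0.00%


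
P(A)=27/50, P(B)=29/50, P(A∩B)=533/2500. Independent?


P(A)×P(B) = 783/2500
P(A∩B) = 533/2500
Not equal → NOT independent

No, not independent


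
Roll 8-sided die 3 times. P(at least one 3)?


P(no 3)^3 = (7/8)^3 = 343/512
P(≥1) = 1 - 343/512 = 169/512

P = 169/512 ≈ 33.01%


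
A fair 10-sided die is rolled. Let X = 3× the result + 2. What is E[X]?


E[die] = (1+10)/2 = 11/2
E[X] = 3×11/2 + 2 = 37/2

E[X] = 37/2


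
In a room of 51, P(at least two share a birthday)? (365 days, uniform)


P(all different) = Π(365-i)/365 for i=0..50
= 0.025568
P(match) = 1 - 0.025568 = 0.974432

P ≈ 0.9744 ≈ 97.44%


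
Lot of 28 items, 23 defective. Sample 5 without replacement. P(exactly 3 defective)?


Hypergeometric: C(23,3)×C(5,2)/C(28,5)
= 1771×10/98280 = 253/1404

P(X=3) = 253/1404 ≈ 18.02%


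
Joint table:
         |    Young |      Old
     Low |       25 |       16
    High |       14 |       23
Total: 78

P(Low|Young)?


P(Low|Young) = 25/(25+14) = 25/39

P = 25/39 ≈ 64.10%


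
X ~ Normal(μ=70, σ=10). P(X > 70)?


z = (70-70)/10 = 0.0
P(X > 70) = 1 - P(Z ≤ 0.0) = 1 - 0.5000 = 0.5000

P(X > 70) ≈ 0.5000


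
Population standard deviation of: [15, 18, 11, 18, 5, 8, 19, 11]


Mean = 105/8
  (15-105/8)²=225/64
  (18-105/8)²=1521/64
  (11-105/8)²=289/64
  (18-105/8)²=1521/64
  (5-105/8)²=4225/64
  (8-105/8)²=1681/64
  (19-105/8)²=2209/64
  (11-105/8)²=289/64
Σ(x-μ)² = 1495/8
σ² = (1495/8)/8 = 1495/64

σ = √(1495/64) ≈ 4.8332


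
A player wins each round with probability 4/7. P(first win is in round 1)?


Geometric: P(X=1) = (1-p)^(k-1)×p = (3/7)^0×4/7 = 4/7

P(X=1) = 4/7 ≈ 57.14%


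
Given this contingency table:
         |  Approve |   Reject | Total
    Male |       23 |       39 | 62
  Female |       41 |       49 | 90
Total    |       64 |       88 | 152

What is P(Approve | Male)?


P(Approve | Male) = 23/(23+39) = 23/62

P(Approve|Male) = 23/62 ≈ 37.10%


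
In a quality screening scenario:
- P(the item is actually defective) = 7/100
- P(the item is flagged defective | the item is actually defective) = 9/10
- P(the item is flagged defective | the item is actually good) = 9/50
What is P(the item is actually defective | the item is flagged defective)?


Using Bayes' theorem:
P(A|B) = P(B|A)·P(A) / P(B)

P(the item is flagged defective) = 9/10 × 7/100 + 9/50 × 93/100
= 63/1000 + 837/5000 = 144/625

P(the item is actually defective|the item is flagged defective) = (63/1000) / (144/625) = 35/128

P(the item is actually defective|the item is flagged defective) = 35/128 ≈ 27.34%


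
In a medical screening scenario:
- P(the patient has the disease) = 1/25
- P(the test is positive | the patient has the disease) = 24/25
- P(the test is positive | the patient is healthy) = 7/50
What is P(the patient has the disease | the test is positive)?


Using Bayes' theorem:
P(A|B) = P(B|A)·P(A) / P(B)

P(the test is positive) = 24/25 × 1/25 + 7/50 × 24/25
= 24/625 + 84/625 = 108/625

P(the patient has the disease|the test is positive) = (24/625) / (108/625) = 2/9

P(the patient has the disease|the test is positive) = 2/9 ≈ 22.22%


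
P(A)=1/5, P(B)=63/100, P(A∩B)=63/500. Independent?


P(A)×P(B) = 63/500
P(A∩B) = 63/500
Equal ✓ → Independent

Yes, independent


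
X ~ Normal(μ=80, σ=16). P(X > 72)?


z = (72-80)/16 = -0.5
P(X > 72) = 1 - P(Z ≤ -0.5) = 1 - 0.3085 = 0.6915

P(X > 72) ≈ 0.6915


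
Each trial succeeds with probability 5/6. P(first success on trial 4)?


Geometric: P(X=4) = (1-p)^(k-1)×p = (1/6)^3×5/6 = 5/1296

P(X=4) = 5/1296 ≈ 0.39%


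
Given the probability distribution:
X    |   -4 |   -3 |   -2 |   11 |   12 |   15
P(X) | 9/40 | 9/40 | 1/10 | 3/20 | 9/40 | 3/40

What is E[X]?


E[X] = Σ x·P(X=x)
= (-4)×(9/40) + (-3)×(9/40) + (-2)×(1/10) + (11)×(3/20) + (12)×(9/40) + (15)×(3/40)
= 37/10

E[X] = 37/10


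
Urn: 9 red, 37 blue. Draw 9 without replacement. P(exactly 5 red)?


Hypergeometric: C(9,5)×C(37,4)/C(46,9)
= 126×66045/1101716330 = 832167/110171633

P(X=5) = 832167/110171633 ≈ 0.76%


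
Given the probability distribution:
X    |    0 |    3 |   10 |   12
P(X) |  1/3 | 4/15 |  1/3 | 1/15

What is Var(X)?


E[X] = 74/15
E[X²] = 136/3
Var(X) = E[X²] - (E[X])² = 136/3 - 5476/225 = 4724/225

Var(X) = 4724/225 ≈ 20.9956


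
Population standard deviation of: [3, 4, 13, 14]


Mean = 34/4 = 17/2
  (3-17/2)²=121/4
  (4-17/2)²=81/4
  (13-17/2)²=81/4
  (14-17/2)²=121/4
Σ(x-μ)² = 101
σ² = 101/4

σ = √(101/4) ≈ 5.0249


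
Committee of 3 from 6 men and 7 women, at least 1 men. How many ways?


Count by #men:
  1M,2W: C(6,1)×C(7,2)=126
  2M,1W: C(6,2)×C(7,1)=105
  3M,0W: C(6,3)×C(7,0)=20
Total = 251

251


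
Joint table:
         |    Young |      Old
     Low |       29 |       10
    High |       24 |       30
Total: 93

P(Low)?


P(Low) = (29+10)/93 = 39/93 = 13/31

P(Low) = 13/31 ≈ 41.94%


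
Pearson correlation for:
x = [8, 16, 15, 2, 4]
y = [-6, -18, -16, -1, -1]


n=5, Σx=45, Σy=-42, Σxy=-582, Σx²=565, Σy²=618
r = (5×(-582) - 45×(-42))/√((5×565 - 45²)(5×618 - (-42)²))
= -1020/√(800×1326) = -1020/√1060800 ≈ -1020/1029.9515 ≈ -0.9903

r ≈ -0.9903


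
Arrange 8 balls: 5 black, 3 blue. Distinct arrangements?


8!/(5!×3!) = 56

56


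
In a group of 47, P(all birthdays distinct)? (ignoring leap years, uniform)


P(all different) = Π(365-i)/365 for i=0..46
= (365/365)×(364/365)×...×(319/365)
= 0.045226

P ≈ 0.0452 ≈ 4.52%


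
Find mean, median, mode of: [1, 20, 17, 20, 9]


Sorted: [1, 9, 17, 20, 20]
Mean = 67/5
Median = 17
Freq: {1: 1, 20: 2, 17: 1, 9: 1}
Mode: [20]

Mean=67/5, Median=17, Mode=20


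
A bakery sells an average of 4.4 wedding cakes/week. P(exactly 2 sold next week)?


Poisson(λ=4.4): P(X=2) = e^(-λ)×λ^k/k!
= e^(-4.4) × 4.4^2 / 2!
≈ 0.0122773399 × 19.36 / 2 ≈ 0.118845

P(X=2) ≈ 0.118845 ≈ 11.88%


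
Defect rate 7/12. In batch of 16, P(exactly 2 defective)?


Binomial: P(X=2) = C(16,2)×p^2×(1-p)^14
= 120 × 49/144 × 6103515625/1283918464548864 = 1495361328125/7703510787293184

P(X=2) = 1495361328125/7703510787293184 ≈ 0.02%


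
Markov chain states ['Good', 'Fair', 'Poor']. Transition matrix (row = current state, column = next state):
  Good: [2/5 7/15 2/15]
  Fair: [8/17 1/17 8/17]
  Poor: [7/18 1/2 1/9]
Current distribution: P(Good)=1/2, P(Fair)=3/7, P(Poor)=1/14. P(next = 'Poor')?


P(next=Poor) = Σᵢ P(now=i)×P(i→Poor)
= 1/2×2/15 + 3/7×8/17 + 1/14×1/9
= 1/15 + 24/119 + 1/126 = 2959/10710

P = 2959/10710 ≈ 0.2763


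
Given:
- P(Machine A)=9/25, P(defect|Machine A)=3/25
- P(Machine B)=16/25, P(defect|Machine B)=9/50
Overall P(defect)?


P(B) = Σ P(B|Aᵢ)×P(Aᵢ)
  3/25×9/25 = 27/625
  9/50×16/25 = 72/625
Sum = 99/625

P(defect) = 99/625 ≈ 15.84%


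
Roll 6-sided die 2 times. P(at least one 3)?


P(no 3)^2 = (5/6)^2 = 25/36
P(≥1) = 1 - 25/36 = 11/36

P = 11/36 ≈ 30.56%


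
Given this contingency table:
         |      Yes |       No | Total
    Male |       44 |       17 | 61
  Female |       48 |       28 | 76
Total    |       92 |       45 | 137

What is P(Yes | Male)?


P(Yes | Male) = 44/(44+17) = 44/61

P(Yes|Male) = 44/61 ≈ 72.13%


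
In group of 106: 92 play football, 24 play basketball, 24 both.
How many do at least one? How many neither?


|A∪B| = 92+24-24 = 92
Neither = 106-92 = 14

At least one: 92; Neither: 14


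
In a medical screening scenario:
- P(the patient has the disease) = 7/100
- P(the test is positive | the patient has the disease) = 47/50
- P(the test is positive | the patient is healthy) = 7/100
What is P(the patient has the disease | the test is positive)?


Using Bayes' theorem:
P(A|B) = P(B|A)·P(A) / P(B)

P(the test is positive) = 47/50 × 7/100 + 7/100 × 93/100
= 329/5000 + 651/10000 = 1309/10000

P(the patient has the disease|the test is positive) = (329/5000) / (1309/10000) = 94/187

P(the patient has the disease|the test is positive) = 94/187 ≈ 50.27%


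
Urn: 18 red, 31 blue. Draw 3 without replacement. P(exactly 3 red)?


Hypergeometric: C(18,3)×C(31,0)/C(49,3)
= 816×1/18424 = 102/2303

P(X=3) = 102/2303 ≈ 4.43%


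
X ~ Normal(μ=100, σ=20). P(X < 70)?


z = (70-100)/20 = -1.5
P(Z < -1.5) = 0.0668

P(X < 70) ≈ 0.0668


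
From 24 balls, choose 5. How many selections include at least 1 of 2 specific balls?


Complement: C(24,5) - C(22,5) = 42504 - 26334 = 16170

16170


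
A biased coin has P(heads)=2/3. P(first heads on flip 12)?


Geometric: P(X=12) = (1-p)^(k-1)×p = (1/3)^11×2/3 = 2/531441

P(X=12) = 2/531441 ≈ 0.00%


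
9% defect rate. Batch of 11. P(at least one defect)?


P(all good) = (91/100)^11 = 3543686674874777831491/10000000000000000000000
P(≥1 defect) = 6456313325125222168509/10000000000000000000000

P = 6456313325125222168509/10000000000000000000000 ≈ 64.56%


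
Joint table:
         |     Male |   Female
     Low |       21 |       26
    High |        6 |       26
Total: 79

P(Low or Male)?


P(Low∨Male) = P(Low) + P(Male) - P(Low∧Male)
= (47 + 27 - 21)/79 = 53/79

P = 53/79 ≈ 67.09%


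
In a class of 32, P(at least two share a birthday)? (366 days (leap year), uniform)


P(all different) = Π(366-i)/366 for i=0..31
= 0.247626
P(match) = 1 - 0.247626 = 0.752374

P ≈ 0.7524 ≈ 75.24%


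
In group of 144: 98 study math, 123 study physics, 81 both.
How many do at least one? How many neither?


|A∪B| = 98+123-81 = 140
Neither = 144-140 = 4

At least one: 140; Neither: 4


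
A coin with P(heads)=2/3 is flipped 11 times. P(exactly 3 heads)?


Binomial: P(X=3) = C(11,3)×p^3×(1-p)^8
= 165 × 8/27 × 1/6561 = 440/59049

P(X=3) = 440/59049 ≈ 0.75%


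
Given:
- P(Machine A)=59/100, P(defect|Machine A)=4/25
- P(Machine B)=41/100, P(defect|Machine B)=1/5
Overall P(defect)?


P(B) = Σ P(B|Aᵢ)×P(Aᵢ)
  4/25×59/100 = 59/625
  1/5×41/100 = 41/500
Sum = 441/2500

P(defect) = 441/2500 ≈ 17.64%


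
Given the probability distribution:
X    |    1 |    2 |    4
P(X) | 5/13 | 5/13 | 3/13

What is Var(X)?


E[X] = 27/13
E[X²] = 73/13
Var(X) = E[X²] - (E[X])² = 73/13 - 729/169 = 220/169

Var(X) = 220/169 ≈ 1.3018


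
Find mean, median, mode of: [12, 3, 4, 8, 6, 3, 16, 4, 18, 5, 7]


Sorted: [3, 3, 4, 4, 5, 6, 7, 8, 12, 16, 18]
Mean = 86/11
Median = 6
Freq: {12: 1, 3: 2, 4: 2, 8: 1, 6: 1, 16: 1, 18: 1, 5: 1, 7: 1}
Mode: [3, 4]

Mean=86/11, Median=6, Mode=[3, 4]


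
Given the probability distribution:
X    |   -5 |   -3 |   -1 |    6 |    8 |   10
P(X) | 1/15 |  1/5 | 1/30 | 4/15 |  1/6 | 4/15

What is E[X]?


E[X] = Σ x·P(X=x)
= (-5)×(1/15) + (-3)×(1/5) + (-1)×(1/30) + (6)×(4/15) + (8)×(1/6) + (10)×(4/15)
= 139/30

E[X] = 139/30


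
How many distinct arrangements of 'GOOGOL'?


Letters: 6, freq: {'G': 2, 'O': 3, 'L': 1}
6!/(2!×3!×1!) = 720/12 = 60

60


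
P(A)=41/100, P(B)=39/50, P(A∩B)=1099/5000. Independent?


P(A)×P(B) = 1599/5000
P(A∩B) = 1099/5000
Not equal → NOT independent

No, not independent


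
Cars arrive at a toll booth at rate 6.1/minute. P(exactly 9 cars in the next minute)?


Poisson(λ=6.1): P(X=9) = e^(-λ)×λ^k/k!
= e^(-6.1) × 6.1^9 / 9!
≈ 0.002242867719 × 11694146.0928 / 362880 ≈ 0.072279

P(X=9) ≈ 0.072279 ≈ 7.23%


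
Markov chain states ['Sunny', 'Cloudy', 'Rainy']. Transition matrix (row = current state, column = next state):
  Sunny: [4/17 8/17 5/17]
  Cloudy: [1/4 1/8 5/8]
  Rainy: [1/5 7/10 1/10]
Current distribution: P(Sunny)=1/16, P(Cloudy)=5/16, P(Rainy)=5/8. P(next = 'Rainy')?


P(next=Rainy) = Σᵢ P(now=i)×P(i→Rainy)
= 1/16×5/17 + 5/16×5/8 + 5/8×1/10
= 5/272 + 25/128 + 1/16 = 601/2176

P = 601/2176 ≈ 0.2762


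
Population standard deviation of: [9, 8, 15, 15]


Mean = 47/4
  (9-47/4)²=121/16
  (8-47/4)²=225/16
  (15-47/4)²=169/16
  (15-47/4)²=169/16
Σ(x-μ)² = 171/4
σ² = (171/4)/4 = 171/16

σ = √(171/16) ≈ 3.2692


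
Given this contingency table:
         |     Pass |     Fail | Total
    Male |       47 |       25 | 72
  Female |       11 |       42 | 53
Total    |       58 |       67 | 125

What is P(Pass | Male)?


P(Pass | Male) = 47/(47+25) = 47/72

P(Pass|Male) = 47/72 ≈ 65.28%


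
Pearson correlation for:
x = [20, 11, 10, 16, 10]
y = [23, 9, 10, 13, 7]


n=5, Σx=67, Σy=62, Σxy=937, Σx²=977, Σy²=928
r = (5×937 - 67×62)/√((5×977 - 67²)(5×928 - 62²))
= 531/√(396×796) = 531/√315216 ≈ 531/561.4410 ≈ 0.9458

r ≈ 0.9458


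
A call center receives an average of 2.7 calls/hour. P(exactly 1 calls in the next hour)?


Poisson(λ=2.7): P(X=1) = e^(-λ)×λ^k/k!
= e^(-2.7) × 2.7^1 / 1!
≈ 0.06720551274 × 2.7 / 1 ≈ 0.181455

P(X=1) ≈ 0.181455 ≈ 18.15%


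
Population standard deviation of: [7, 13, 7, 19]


Mean = 46/4 = 23/2
  (7-23/2)²=81/4
  (13-23/2)²=9/4
  (7-23/2)²=81/4
  (19-23/2)²=225/4
Σ(x-μ)² = 99
σ² = 99/4

σ = √(99/4) ≈ 4.9749


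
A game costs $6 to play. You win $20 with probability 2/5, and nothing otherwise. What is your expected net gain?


E[gain] = (20-6)×2/5 + (-6)×3/5
= 28/5 - 18/5 = 2

Expected net gain = $2 ≈ $2.00


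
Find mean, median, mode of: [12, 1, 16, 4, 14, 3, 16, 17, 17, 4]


Sorted: [1, 3, 4, 4, 12, 14, 16, 16, 17, 17]
Mean = 104/10 = 52/5
Median = 13
Freq: {12: 1, 1: 1, 16: 2, 4: 2, 14: 1, 3: 1, 17: 2}
Mode: [4, 16, 17]

Mean=52/5, Median=13, Mode=[4, 16, 17]


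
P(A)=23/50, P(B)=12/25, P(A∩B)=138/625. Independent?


P(A)×P(B) = 138/625
P(A∩B) = 138/625
Equal ✓ → Independent

Yes, independent


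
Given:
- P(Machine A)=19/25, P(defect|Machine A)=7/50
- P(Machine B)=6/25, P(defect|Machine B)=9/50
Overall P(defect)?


P(B) = Σ P(B|Aᵢ)×P(Aᵢ)
  7/50×19/25 = 133/1250
  9/50×6/25 = 27/625
Sum = 187/1250

P(defect) = 187/1250 ≈ 14.96%


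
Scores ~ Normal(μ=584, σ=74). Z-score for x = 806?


z = (x - μ)/σ = (806 - 584)/74 = 3.0

z = 3.0


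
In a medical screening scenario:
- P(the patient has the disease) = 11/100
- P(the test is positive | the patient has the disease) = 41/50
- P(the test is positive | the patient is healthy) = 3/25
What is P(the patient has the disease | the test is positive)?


Using Bayes' theorem:
P(A|B) = P(B|A)·P(A) / P(B)

P(the test is positive) = 41/50 × 11/100 + 3/25 × 89/100
= 451/5000 + 267/2500 = 197/1000

P(the patient has the disease|the test is positive) = (451/5000) / (197/1000) = 451/985

P(the patient has the disease|the test is positive) = 451/985 ≈ 45.79%


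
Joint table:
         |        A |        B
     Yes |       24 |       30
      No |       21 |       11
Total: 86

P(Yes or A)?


P(Yes∨A) = P(Yes) + P(A) - P(Yes∧A)
= (54 + 45 - 24)/86 = 75/86

P = 75/86 ≈ 87.21%


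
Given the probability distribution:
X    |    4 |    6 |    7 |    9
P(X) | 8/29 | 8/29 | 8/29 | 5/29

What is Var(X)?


E[X] = 181/29
E[X²] = 1213/29
Var(X) = E[X²] - (E[X])² = 1213/29 - 32761/841 = 2416/841

Var(X) = 2416/841 ≈ 2.8728


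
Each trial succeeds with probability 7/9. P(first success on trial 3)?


Geometric: P(X=3) = (1-p)^(k-1)×p = (2/9)^2×7/9 = 28/729

P(X=3) = 28/729 ≈ 3.84%


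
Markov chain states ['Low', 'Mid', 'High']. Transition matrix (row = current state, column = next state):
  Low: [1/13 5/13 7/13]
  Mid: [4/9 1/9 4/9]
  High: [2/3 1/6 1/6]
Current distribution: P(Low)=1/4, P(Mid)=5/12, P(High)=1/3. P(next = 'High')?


P(next=High) = Σᵢ P(now=i)×P(i→High)
= 1/4×7/13 + 5/12×4/9 + 1/3×1/6
= 7/52 + 5/27 + 1/18 = 527/1404

P = 527/1404 ≈ 0.3754


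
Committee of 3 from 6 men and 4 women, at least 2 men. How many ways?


Count by #men:
  2M,1W: C(6,2)×C(4,1)=60
  3M,0W: C(6,3)×C(4,0)=20
Total = 80

80


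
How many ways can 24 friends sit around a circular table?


Circular arrangements of 24 distinct objects: fix one position to break rotational symmetry.
(n-1)! = 23! = 25852016738884976640000

25852016738884976640000


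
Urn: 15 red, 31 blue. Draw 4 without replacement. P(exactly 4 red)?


Hypergeometric: C(15,4)×C(31,0)/C(46,4)
= 1365×1/163185 = 91/10879

P(X=4) = 91/10879 ≈ 0.84%


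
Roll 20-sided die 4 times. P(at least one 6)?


P(no 6)^4 = (19/20)^4 = 130321/160000
P(≥1) = 1 - 130321/160000 = 29679/160000

P = 29679/160000 ≈ 18.55%


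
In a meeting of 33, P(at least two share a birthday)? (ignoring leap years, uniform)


P(all different) = Π(365-i)/365 for i=0..32
= 0.225028
P(match) = 1 - 0.225028 = 0.774972

P ≈ 0.7750 ≈ 77.50%


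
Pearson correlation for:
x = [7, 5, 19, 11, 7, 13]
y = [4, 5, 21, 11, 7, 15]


n=6, Σx=62, Σy=63, Σxy=817, Σx²=774, Σy²=877
r = (6×817 - 62×63)/√((6×774 - 62²)(6×877 - 63²))
= 996/√(800×1293) = 996/√1034400 ≈ 996/1017.0546 ≈ 0.9793

r ≈ 0.9793


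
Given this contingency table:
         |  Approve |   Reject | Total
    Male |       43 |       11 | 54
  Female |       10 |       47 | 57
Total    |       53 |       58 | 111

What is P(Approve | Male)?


P(Approve | Male) = 43/(43+11) = 43/54

P(Approve|Male) = 43/54 ≈ 79.63%


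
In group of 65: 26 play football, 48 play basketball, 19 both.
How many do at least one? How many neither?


|A∪B| = 26+48-19 = 55
Neither = 65-55 = 10

At least one: 55; Neither: 10


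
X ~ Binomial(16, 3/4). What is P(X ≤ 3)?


P(X ≤ 3) = Σ P(X=i) for i=0..3
P(X=0) = 1/4294967296
P(X=1) = 3/268435456
P(X=2) = 135/536870912
P(X=3) = 945/268435456
Sum = 16249/4294967296

P(X ≤ 3) = 16249/4294967296 ≈ 0.00%


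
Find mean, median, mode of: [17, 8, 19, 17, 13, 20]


Sorted: [8, 13, 17, 17, 19, 20]
Mean = 94/6 = 47/3
Median = 17
Freq: {17: 2, 8: 1, 19: 1, 13: 1, 20: 1}
Mode: [17]

Mean=47/3, Median=17, Mode=17


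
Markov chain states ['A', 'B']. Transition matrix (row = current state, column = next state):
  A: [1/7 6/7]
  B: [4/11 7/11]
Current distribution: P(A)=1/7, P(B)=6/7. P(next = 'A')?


P(next=A) = Σᵢ P(now=i)×P(i→A)
= 1/7×1/7 + 6/7×4/11
= 1/49 + 24/77 = 179/539

P = 179/539 ≈ 0.3321


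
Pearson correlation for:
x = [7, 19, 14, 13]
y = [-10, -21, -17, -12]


n=4, Σx=53, Σy=-60, Σxy=-863, Σx²=775, Σy²=974
r = (4×(-863) - 53×(-60))/√((4×775 - 53²)(4×974 - (-60)²))
= -272/√(291×296) = -272/√86136 ≈ -272/293.4894 ≈ -0.9268

r ≈ -0.9268


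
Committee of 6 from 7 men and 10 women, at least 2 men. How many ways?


Count by #men:
  2M,4W: C(7,2)×C(10,4)=4410
  3M,3W: C(7,3)×C(10,3)=4200
  4M,2W: C(7,4)×C(10,2)=1575
  5M,1W: C(7,5)×C(10,1)=210
  6M,0W: C(7,6)×C(10,0)=7
Total = 10402

10402


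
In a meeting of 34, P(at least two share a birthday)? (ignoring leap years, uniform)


P(all different) = Π(365-i)/365 for i=0..33
= 0.204683
P(match) = 1 - 0.204683 = 0.795317

P ≈ 0.7953 ≈ 79.53%


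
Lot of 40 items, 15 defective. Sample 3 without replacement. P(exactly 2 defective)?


Hypergeometric: C(15,2)×C(25,1)/C(40,3)
= 105×25/9880 = 525/1976

P(X=2) = 525/1976 ≈ 26.57%


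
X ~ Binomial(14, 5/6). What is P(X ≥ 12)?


P(X ≥ 12) = Σ P(X=i) for i=12..14
P(X=12) = 22216796875/78364164096
P(X=13) = 8544921875/39182082048
P(X=14) = 6103515625/78364164096
Sum = 7568359375/13060694016

P(X ≥ 12) = 7568359375/13060694016 ≈ 57.95%


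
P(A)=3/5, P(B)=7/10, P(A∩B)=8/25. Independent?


P(A)×P(B) = 21/50
P(A∩B) = 8/25
Not equal → NOT independent

No, not independent


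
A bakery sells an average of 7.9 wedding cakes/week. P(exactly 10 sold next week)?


Poisson(λ=7.9): P(X=10) = e^(-λ)×λ^k/k!
= e^(-7.9) × 7.9^10 / 10!
≈ 0.0003707435405 × 946827608.263 / 3628800 ≈ 0.096735

P(X=10) ≈ 0.096735 ≈ 9.67%


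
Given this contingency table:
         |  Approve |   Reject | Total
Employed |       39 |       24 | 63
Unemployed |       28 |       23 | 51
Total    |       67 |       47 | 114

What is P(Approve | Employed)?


P(Approve | Employed) = 39/(39+24) = 39/63 = 13/21

P(Approve|Employed) = 13/21 ≈ 61.90%


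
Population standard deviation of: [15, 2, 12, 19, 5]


Mean = 53/5
  (15-53/5)²=484/25
  (2-53/5)²=1849/25
  (12-53/5)²=49/25
  (19-53/5)²=1764/25
  (5-53/5)²=784/25
Σ(x-μ)² = 986/5
σ² = (986/5)/5 = 986/25

σ = √(986/25) ≈ 6.2801


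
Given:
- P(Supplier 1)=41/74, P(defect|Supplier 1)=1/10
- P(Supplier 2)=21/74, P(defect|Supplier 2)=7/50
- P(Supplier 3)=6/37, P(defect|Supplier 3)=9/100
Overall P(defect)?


P(B) = Σ P(B|Aᵢ)×P(Aᵢ)
  1/10×41/74 = 41/740
  7/50×21/74 = 147/3700
  9/100×6/37 = 27/1850
Sum = 203/1850

P(defect) = 203/1850 ≈ 10.97%


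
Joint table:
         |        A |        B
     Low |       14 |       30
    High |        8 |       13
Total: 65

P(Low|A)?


P(Low|A) = 14/(14+8) = 14/22 = 7/11

P = 7/11 ≈ 63.64%


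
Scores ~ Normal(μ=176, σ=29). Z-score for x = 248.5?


z = (x - μ)/σ = (248.5 - 176)/29 = 2.5

z = 2.5


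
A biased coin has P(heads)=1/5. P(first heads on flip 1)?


Geometric: P(X=1) = (1-p)^(k-1)×p = (4/5)^0×1/5 = 1/5

P(X=1) = 1/5 ≈ 20.00%


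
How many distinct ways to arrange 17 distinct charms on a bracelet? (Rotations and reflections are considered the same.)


Free circular arrangements: rotations and reflections both identified.
(n-1)!/2 = 16!/2 = 20922789888000/2 = 10461394944000

10461394944000


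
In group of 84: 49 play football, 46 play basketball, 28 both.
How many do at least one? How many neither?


|A∪B| = 49+46-28 = 67
Neither = 84-67 = 17

At least one: 67; Neither: 17


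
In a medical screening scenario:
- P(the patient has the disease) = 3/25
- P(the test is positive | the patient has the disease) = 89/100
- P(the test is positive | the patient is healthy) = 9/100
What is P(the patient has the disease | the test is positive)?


Using Bayes' theorem:
P(A|B) = P(B|A)·P(A) / P(B)

P(the test is positive) = 89/100 × 3/25 + 9/100 × 22/25
= 267/2500 + 99/1250 = 93/500

P(the patient has the disease|the test is positive) = (267/2500) / (93/500) = 89/155

P(the patient has the disease|the test is positive) = 89/155 ≈ 57.42%


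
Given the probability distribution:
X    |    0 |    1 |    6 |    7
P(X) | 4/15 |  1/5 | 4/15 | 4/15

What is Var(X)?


E[X] = 11/3
E[X²] = 343/15
Var(X) = E[X²] - (E[X])² = 343/15 - 121/9 = 424/45

Var(X) = 424/45 ≈ 9.4222


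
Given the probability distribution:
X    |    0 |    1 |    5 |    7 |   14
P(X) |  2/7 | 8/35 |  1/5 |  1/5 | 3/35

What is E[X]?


E[X] = Σ x·P(X=x)
= (0)×(2/7) + (1)×(8/35) + (5)×(1/5) + (7)×(1/5) + (14)×(3/35)
= 134/35

E[X] = 134/35


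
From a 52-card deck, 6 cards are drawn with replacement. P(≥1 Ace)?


P(not a Ace) = 48/52 = 12/13
P(none in 6 draws) = (12/13)^6 = 2985984/4826809
P(≥1 Ace) = 1 - 2985984/4826809 = 1840825/4826809

P = 1840825/4826809 ≈ 38.14%


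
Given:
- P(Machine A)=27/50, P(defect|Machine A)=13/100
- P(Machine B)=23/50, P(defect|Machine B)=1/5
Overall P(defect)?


P(B) = Σ P(B|Aᵢ)×P(Aᵢ)
  13/100×27/50 = 351/5000
  1/5×23/50 = 23/250
Sum = 811/5000

P(defect) = 811/5000 ≈ 16.22%


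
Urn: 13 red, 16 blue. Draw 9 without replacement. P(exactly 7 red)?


Hypergeometric: C(13,7)×C(16,2)/C(29,9)
= 1716×120/10015005 = 96/4669

P(X=7) = 96/4669 ≈ 2.06%


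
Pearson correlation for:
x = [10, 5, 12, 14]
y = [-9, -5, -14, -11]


n=4, Σx=41, Σy=-39, Σxy=-437, Σx²=465, Σy²=423
r = (4×(-437) - 41×(-39))/√((4×465 - 41²)(4×423 - (-39)²))
= -149/√(179×171) = -149/√30609 ≈ -149/174.9543 ≈ -0.8517

r ≈ -0.8517


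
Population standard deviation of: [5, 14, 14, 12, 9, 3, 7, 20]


Mean = 84/8 = 21/2
  (5-21/2)²=121/4
  (14-21/2)²=49/4
  (14-21/2)²=49/4
  (12-21/2)²=9/4
  (9-21/2)²=9/4
  (3-21/2)²=225/4
  (7-21/2)²=49/4
  (20-21/2)²=361/4
Σ(x-μ)² = 218
σ² = 218/8 = 109/4

σ = √(109/4) ≈ 5.2202


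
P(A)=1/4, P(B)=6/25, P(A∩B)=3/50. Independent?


P(A)×P(B) = 3/50
P(A∩B) = 3/50
Equal ✓ → Independent

Yes, independent


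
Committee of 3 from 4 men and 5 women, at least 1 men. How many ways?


Count by #men:
  1M,2W: C(4,1)×C(5,2)=40
  2M,1W: C(4,2)×C(5,1)=30
  3M,0W: C(4,3)×C(5,0)=4
Total = 74

74


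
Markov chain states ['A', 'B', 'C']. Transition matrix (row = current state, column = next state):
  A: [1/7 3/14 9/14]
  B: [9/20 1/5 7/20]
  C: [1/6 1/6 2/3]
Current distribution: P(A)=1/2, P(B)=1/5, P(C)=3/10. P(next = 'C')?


P(next=C) = Σᵢ P(now=i)×P(i→C)
= 1/2×9/14 + 1/5×7/20 + 3/10×2/3
= 9/28 + 7/100 + 1/5 = 207/350

P = 207/350 ≈ 0.5914


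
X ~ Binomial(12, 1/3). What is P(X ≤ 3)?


P(X ≤ 3) = Σ P(X=i) for i=0..3
P(X=0) = 4096/531441
P(X=1) = 8192/177147
P(X=2) = 22528/177147
P(X=3) = 112640/531441
Sum = 69632/177147

P(X ≤ 3) = 69632/177147 ≈ 39.31%


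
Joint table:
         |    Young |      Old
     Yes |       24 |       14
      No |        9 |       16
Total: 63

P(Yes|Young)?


P(Yes|Young) = 24/(24+9) = 24/33 = 8/11

P = 8/11 ≈ 72.73%


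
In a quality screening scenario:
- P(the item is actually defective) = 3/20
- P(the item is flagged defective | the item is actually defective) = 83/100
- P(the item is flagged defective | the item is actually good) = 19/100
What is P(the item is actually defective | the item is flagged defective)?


Using Bayes' theorem:
P(A|B) = P(B|A)·P(A) / P(B)

P(the item is flagged defective) = 83/100 × 3/20 + 19/100 × 17/20
= 249/2000 + 323/2000 = 143/500

P(the item is actually defective|the item is flagged defective) = (249/2000) / (143/500) = 249/572

P(the item is actually defective|the item is flagged defective) = 249/572 ≈ 43.53%


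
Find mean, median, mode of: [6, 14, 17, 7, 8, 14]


Sorted: [6, 7, 8, 14, 14, 17]
Mean = 66/6 = 11
Median = 11
Freq: {6: 1, 14: 2, 17: 1, 7: 1, 8: 1}
Mode: [14]

Mean=11, Median=11, Mode=14


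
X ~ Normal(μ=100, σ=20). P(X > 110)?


z = (110-100)/20 = 0.5
P(X > 110) = 1 - P(Z ≤ 0.5) = 1 - 0.6915 = 0.3085

P(X > 110) ≈ 0.3085


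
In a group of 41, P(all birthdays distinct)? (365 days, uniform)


P(all different) = Π(365-i)/365 for i=0..40
= (365/365)×(364/365)×...×(325/365)
= 0.096848

P ≈ 0.0968 ≈ 9.68%


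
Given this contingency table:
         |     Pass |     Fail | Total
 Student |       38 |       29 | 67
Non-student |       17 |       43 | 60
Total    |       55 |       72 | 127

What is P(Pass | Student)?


P(Pass | Student) = 38/(38+29) = 38/67

P(Pass|Student) = 38/67 ≈ 56.72%


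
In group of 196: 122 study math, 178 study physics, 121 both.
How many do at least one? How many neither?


|A∪B| = 122+178-121 = 179
Neither = 196-179 = 17

At least one: 179; Neither: 17


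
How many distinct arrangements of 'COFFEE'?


Letters: 6, freq: {'C': 1, 'O': 1, 'F': 2, 'E': 2}
6!/(1!×1!×2!×2!) = 720/4 = 180

180


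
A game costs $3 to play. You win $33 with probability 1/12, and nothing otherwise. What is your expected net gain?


E[gain] = (33-3)×1/12 + (-3)×11/12
= 5/2 - 11/4 = -1/4

Expected net gain = $-1/4 ≈ $-0.25


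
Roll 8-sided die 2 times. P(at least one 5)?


P(no 5)^2 = (7/8)^2 = 49/64
P(≥1) = 1 - 49/64 = 15/64

P = 15/64 ≈ 23.44%


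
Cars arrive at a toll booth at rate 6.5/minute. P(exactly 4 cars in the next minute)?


Poisson(λ=6.5): P(X=4) = e^(-λ)×λ^k/k!
= e^(-6.5) × 6.5^4 / 4!
≈ 0.001503439193 × 1785.0625 / 24 ≈ 0.111822

P(X=4) ≈ 0.111822 ≈ 11.18%


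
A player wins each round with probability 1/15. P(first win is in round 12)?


Geometric: P(X=12) = (1-p)^(k-1)×p = (14/15)^11×1/15 = 4049565169664/129746337890625

P(X=12) = 4049565169664/129746337890625 ≈ 3.12%


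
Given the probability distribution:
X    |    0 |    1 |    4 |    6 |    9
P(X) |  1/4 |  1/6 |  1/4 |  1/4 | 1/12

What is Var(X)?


E[X] = 41/12
E[X²] = 239/12
Var(X) = E[X²] - (E[X])² = 239/12 - 1681/144 = 1187/144

Var(X) = 1187/144 ≈ 8.2431


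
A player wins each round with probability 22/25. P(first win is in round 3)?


Geometric: P(X=3) = (1-p)^(k-1)×p = (3/25)^2×22/25 = 198/15625

P(X=3) = 198/15625 ≈ 1.27%


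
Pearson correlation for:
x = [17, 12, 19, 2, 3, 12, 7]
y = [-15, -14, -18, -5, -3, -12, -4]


n=7, Σx=72, Σy=-71, Σxy=-956, Σx²=1000, Σy²=939
r = (7×(-956) - 72×(-71))/√((7×1000 - 72²)(7×939 - (-71)²))
= -1580/√(1816×1532) = -1580/√2782112 ≈ -1580/1667.9664 ≈ -0.9473

r ≈ -0.9473


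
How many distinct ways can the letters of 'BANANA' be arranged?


Letters: 6, freq: {'B': 1, 'A': 3, 'N': 2}
6!/(1!×3!×2!) = 720/12 = 60

60


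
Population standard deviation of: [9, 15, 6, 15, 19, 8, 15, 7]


Mean = 94/8 = 47/4
  (9-47/4)²=121/16
  (15-47/4)²=169/16
  (6-47/4)²=529/16
  (15-47/4)²=169/16
  (19-47/4)²=841/16
  (8-47/4)²=225/16
  (15-47/4)²=169/16
  (7-47/4)²=361/16
Σ(x-μ)² = 323/2
σ² = (323/2)/8 = 323/16

σ = √(323/16) ≈ 4.4931


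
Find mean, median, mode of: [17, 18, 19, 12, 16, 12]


Sorted: [12, 12, 16, 17, 18, 19]
Mean = 94/6 = 47/3
Median = 33/2
Freq: {17: 1, 18: 1, 19: 1, 12: 2, 16: 1}
Mode: [12]

Mean=47/3, Median=33/2, Mode=12


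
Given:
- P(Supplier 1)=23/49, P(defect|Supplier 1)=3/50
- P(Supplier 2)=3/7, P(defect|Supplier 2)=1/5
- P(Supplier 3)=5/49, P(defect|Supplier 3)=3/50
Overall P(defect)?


P(B) = Σ P(B|Aᵢ)×P(Aᵢ)
  3/50×23/49 = 69/2450
  1/5×3/7 = 3/35
  3/50×5/49 = 3/490
Sum = 3/25

P(defect) = 3/25 ≈ 12.00%


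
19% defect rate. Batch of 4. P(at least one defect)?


P(all good) = (81/100)^4 = 43046721/100000000
P(≥1 defect) = 56953279/100000000

P = 56953279/100000000 ≈ 56.95%


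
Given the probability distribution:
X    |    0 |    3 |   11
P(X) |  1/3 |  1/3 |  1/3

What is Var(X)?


E[X] = 14/3
E[X²] = 130/3
Var(X) = E[X²] - (E[X])² = 130/3 - 196/9 = 194/9

Var(X) = 194/9 ≈ 21.5556


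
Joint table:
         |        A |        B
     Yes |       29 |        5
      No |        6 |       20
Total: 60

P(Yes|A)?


P(Yes|A) = 29/(29+6) = 29/35

P = 29/35 ≈ 82.86%


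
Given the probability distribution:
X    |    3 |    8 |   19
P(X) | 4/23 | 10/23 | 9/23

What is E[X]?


E[X] = Σ x·P(X=x)
= (3)×(4/23) + (8)×(10/23) + (19)×(9/23)
= 263/23

E[X] = 263/23


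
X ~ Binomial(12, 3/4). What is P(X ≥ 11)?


P(X ≥ 11) = Σ P(X=i) for i=11..12
P(X=11) = 531441/4194304
P(X=12) = 531441/16777216
Sum = 2657205/16777216

P(X ≥ 11) = 2657205/16777216 ≈ 15.84%


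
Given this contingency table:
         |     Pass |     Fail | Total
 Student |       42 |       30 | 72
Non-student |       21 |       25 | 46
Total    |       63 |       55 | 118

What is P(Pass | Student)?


P(Pass | Student) = 42/(42+30) = 42/72 = 7/12

P(Pass|Student) = 7/12 ≈ 58.33%


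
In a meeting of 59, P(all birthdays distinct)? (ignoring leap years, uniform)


P(all different) = Π(365-i)/365 for i=0..58
= (365/365)×(364/365)×...×(307/365)
= 0.007011

P ≈ 0.0070 ≈ 0.70%


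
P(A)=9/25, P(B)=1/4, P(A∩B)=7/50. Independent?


P(A)×P(B) = 9/100
P(A∩B) = 7/50
Not equal → NOT independent

No, not independent


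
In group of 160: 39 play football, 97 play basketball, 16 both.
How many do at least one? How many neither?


|A∪B| = 39+97-16 = 120
Neither = 160-120 = 40

At least one: 120; Neither: 40


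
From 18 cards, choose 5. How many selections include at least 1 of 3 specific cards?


Complement: C(18,5) - C(15,5) = 8568 - 3003 = 5565

5565


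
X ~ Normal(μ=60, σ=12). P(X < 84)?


z = (84-60)/12 = 2.0
P(Z < 2.0) = 0.9772

P(X < 84) ≈ 0.9772


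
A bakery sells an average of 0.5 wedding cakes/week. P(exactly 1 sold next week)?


Poisson(λ=0.5): P(X=1) = e^(-λ)×λ^k/k!
= e^(-0.5) × 0.5^1 / 1!
≈ 0.6065306597 × 0.5 / 1 ≈ 0.303265

P(X=1) ≈ 0.303265 ≈ 30.33%


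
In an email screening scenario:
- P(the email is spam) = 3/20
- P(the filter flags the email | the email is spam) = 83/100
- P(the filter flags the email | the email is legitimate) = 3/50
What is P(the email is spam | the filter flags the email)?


Using Bayes' theorem:
P(A|B) = P(B|A)·P(A) / P(B)

P(the filter flags the email) = 83/100 × 3/20 + 3/50 × 17/20
= 249/2000 + 51/1000 = 351/2000

P(the email is spam|the filter flags the email) = (249/2000) / (351/2000) = 83/117

P(the email is spam|the filter flags the email) = 83/117 ≈ 70.94%
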